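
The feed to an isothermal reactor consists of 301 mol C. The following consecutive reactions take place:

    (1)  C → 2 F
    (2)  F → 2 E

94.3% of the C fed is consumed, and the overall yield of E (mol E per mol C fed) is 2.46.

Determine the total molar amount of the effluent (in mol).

955 mol

Conversion of C: C consumed = 1ξ₁ = 0.943 × 301 → ξ₁ = 283.8 mol.
Yield of E: 2ξ₂ / 301 = 2.46 → ξ₂ = 370.2 mol.
Outlet amounts (n = n₀ + Σ ν·ξ):
  C: 301 − 1(283.8) = 17.16
  F: 0 + 2(283.8) − 1(370.2) = 197.5
  E: 0 + 2(370.2) = 740.5
Total out = 17.16 + 197.5 + 740.5 = 955.1 mol.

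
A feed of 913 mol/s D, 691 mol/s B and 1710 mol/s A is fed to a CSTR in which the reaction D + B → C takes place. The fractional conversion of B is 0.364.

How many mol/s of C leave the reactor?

B reacted = 0.364 × 691 = 251.5 mol/s; ν_B = −1, so ξ = 251.5/1 = 251.5 mol/s.
Outlet amounts (n = n₀ + ν ξ):
  D: 913 − 1(251.5) = 661.5
  B: 691 − 1(251.5) = 439.5
  C: 0 + 1(251.5) = 251.5
  A: 1710 (inert)

252 mol/s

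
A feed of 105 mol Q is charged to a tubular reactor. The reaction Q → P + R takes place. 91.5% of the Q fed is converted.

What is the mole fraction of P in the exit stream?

0.478

Q reacted = 0.915 × 105 = 96.08 mol; ν_Q = −1, so ξ = 96.08/1 = 96.08 mol.
Outlet amounts (n = n₀ + ν ξ):
  Q: 105 − 1(96.08) = 8.925
  P: 0 + 1(96.08) = 96.08
  R: 0 + 1(96.08) = 96.08
Total out = 201.1 mol; y_P = 96.08 / 201.1 = 0.4778.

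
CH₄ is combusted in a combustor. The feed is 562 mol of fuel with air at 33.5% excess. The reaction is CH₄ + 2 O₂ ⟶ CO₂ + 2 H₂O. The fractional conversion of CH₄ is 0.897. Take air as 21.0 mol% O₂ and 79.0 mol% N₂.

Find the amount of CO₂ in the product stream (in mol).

504 mol

Stoichiometric O₂ = 2 × 562 = 1124 mol; O₂ fed = 1124 × 1.335 = 1501 mol.
N₂ fed = 1501 × 79/21 = 5645 mol.
Fuel reacted = 0.897 × 562 → ξ = 504.1 mol.
Outlet (n = n₀ + ν ξ):
  CH₄: 562 − 1(504.1) = 57.89
  O₂: 1501 − 2(504.1) = 492.3
  N₂: 5645 (inert)
  CO₂: 0 + 1(504.1) = 504.1
  H₂O: 0 + 2(504.1) = 1008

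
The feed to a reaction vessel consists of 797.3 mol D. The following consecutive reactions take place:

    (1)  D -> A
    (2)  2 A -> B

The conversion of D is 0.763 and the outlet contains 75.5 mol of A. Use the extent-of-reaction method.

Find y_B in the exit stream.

Conversion of D: D consumed = 1ξ₁ = 0.763 × 797.3 → ξ₁ = 608.3 mol.
A balance: n_A = 0 + 1ξ₁ − 2ξ₂ = 75.5 → ξ₂ = (1·608.3 − 75.5)/2 = 266.4 mol.
Outlet amounts (n = n₀ + Σ ν·ξ):
  D: 797.3 − 1(608.3) = 189
  A: 0 + 1(608.3) − 2(266.4) = 75.5
  B: 0 + 1(266.4) = 266.4
Total out = 530.9 mol; y_B = 266.4 / 530.9 = 0.5018.

0.502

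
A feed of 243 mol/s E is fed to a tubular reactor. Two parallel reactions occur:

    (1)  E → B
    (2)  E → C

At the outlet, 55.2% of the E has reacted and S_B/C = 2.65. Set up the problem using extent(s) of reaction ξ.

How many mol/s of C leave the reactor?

Conversion of E: E consumed = 0.552 × 243 = 134.1 mol/s = 1ξ₁ + 1ξ₂.
Selectivity: 1ξ₁ / (1ξ₂) = 2.65 → ξ₁ = 2.65 ξ₂.
Substitute: (1·2.65 + 1) ξ₂ = 134.1 → ξ₂ = 36.75 mol/s, ξ₁ = 97.39 mol/s.
Outlet amounts (n = n₀ + Σ ν·ξ):
  E: 243 − 1(97.39) − 1(36.75) = 108.9
  B: 0 + 1(97.39) = 97.39
  C: 0 + 1(36.75) = 36.75

36.7 mol/s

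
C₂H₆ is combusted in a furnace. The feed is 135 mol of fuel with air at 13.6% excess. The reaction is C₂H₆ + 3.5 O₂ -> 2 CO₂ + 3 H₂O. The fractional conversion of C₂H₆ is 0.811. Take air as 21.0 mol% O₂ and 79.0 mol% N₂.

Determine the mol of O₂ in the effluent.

Stoichiometric O₂ = 3.5 × 135 = 472.5 mol; O₂ fed = 472.5 × 1.136 = 536.8 mol.
N₂ fed = 536.8 × 79/21 = 2019 mol.
Fuel reacted = 0.811 × 135 → ξ = 109.5 mol.
Outlet (n = n₀ + ν ξ):
  C₂H₆: 135 − 1(109.5) = 25.51
  O₂: 536.8 − 3.5(109.5) = 153.6
  N₂: 2019 (inert)
  CO₂: 0 + 2(109.5) = 219
  H₂O: 0 + 3(109.5) = 328.5

154 mol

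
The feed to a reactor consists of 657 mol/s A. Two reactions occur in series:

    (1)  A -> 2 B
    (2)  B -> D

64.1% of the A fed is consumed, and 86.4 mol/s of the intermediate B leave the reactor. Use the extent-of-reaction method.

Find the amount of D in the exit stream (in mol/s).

Conversion of A: A consumed = 1ξ₁ = 0.641 × 657 → ξ₁ = 421.1 mol/s.
B balance: n_B = 0 + 2ξ₁ − 1ξ₂ = 86.4 → ξ₂ = (2·421.1 − 86.4)/1 = 755.9 mol/s.
Outlet amounts (n = n₀ + Σ ν·ξ):
  A: 657 − 1(421.1) = 235.9
  B: 0 + 2(421.1) − 1(755.9) = 86.4
  D: 0 + 1(755.9) = 755.9

756 mol/s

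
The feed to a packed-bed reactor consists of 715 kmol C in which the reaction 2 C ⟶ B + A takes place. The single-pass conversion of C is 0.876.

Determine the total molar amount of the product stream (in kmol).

C reacted = 0.876 × 715 = 626.3 kmol; ν_C = −2, so ξ = 626.3/2 = 313.2 kmol.
Outlet amounts (n = n₀ + ν ξ):
  C: 715 − 2(313.2) = 88.66
  B: 0 + 1(313.2) = 313.2
  A: 0 + 1(313.2) = 313.2
Total out = 88.66 + 313.2 + 313.2 = 715 kmol.

715 kmol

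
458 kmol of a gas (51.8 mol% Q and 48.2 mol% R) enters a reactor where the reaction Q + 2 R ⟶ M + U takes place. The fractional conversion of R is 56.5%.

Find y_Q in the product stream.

0.442

R reacted = 0.565 × 220.8 = 124.7 kmol; ν_R = −2, so ξ = 124.7/2 = 62.36 kmol.
Outlet amounts (n = n₀ + ν ξ):
  Q: 237.2 − 1(62.36) = 174.9
  R: 220.8 − 2(62.36) = 96.03
  M: 0 + 1(62.36) = 62.36
  U: 0 + 1(62.36) = 62.36
Total out = 395.6 kmol; y_Q = 174.9 / 395.6 = 0.442.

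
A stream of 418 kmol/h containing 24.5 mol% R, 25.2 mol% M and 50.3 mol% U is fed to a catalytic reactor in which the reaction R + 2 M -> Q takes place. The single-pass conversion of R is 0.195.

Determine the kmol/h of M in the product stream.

R reacted = 0.195 × 102.4 = 19.97 kmol/h; ν_R = −1, so ξ = 19.97/1 = 19.97 kmol/h.
Outlet amounts (n = n₀ + ν ξ):
  R: 102.4 − 1(19.97) = 82.44
  M: 105.3 − 2(19.97) = 65.4
  Q: 0 + 1(19.97) = 19.97
  U: 210.3 (inert)

65.4 kmol/h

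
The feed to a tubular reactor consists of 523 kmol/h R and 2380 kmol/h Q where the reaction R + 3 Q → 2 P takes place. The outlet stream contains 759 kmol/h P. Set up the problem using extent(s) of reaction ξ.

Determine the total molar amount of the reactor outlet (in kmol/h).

2140 kmol/h

For P: n = n₀ + 2ξ → 759 = 0 + 2ξ, giving ξ = 379.5 kmol/h.
Outlet amounts (n = n₀ + ν ξ):
  R: 523 − 1(379.5) = 143.5
  Q: 2380 − 3(379.5) = 1242
  P: 0 + 2(379.5) = 759
Total out = 143.5 + 1242 + 759 = 2144 kmol/h.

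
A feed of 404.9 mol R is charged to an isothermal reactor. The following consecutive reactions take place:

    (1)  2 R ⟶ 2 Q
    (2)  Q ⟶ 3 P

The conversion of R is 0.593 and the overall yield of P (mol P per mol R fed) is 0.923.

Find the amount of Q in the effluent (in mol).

116 mol

Conversion of R: R consumed = 2ξ₁ = 0.593 × 404.9 → ξ₁ = 120.1 mol.
Yield of P: 3ξ₂ / 404.9 = 0.923 → ξ₂ = 124.6 mol.
Outlet amounts (n = n₀ + Σ ν·ξ):
  R: 404.9 − 2(120.1) = 164.8
  Q: 0 + 2(120.1) − 1(124.6) = 115.5
  P: 0 + 3(124.6) = 373.7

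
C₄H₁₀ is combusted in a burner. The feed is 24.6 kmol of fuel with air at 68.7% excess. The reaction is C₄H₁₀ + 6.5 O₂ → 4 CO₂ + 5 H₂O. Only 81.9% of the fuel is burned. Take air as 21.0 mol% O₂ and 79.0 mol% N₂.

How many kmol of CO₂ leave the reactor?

80.6 kmol

Stoichiometric O₂ = 6.5 × 24.6 = 159.9 kmol; O₂ fed = 159.9 × 1.687 = 269.8 kmol.
N₂ fed = 269.8 × 79/21 = 1015 kmol.
Fuel reacted = 0.819 × 24.6 → ξ = 20.15 kmol.
Outlet (n = n₀ + ν ξ):
  C₄H₁₀: 24.6 − 1(20.15) = 4.453
  O₂: 269.8 − 6.5(20.15) = 138.8
  N₂: 1015 (inert)
  CO₂: 0 + 4(20.15) = 80.59
  H₂O: 0 + 5(20.15) = 100.7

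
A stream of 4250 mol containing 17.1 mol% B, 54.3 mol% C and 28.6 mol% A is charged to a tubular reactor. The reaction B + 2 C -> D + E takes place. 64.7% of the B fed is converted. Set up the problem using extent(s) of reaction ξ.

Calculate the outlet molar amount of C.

1370 mol

B reacted = 0.647 × 726.8 = 470.2 mol; ν_B = −1, so ξ = 470.2/1 = 470.2 mol.
Outlet amounts (n = n₀ + ν ξ):
  B: 726.8 − 1(470.2) = 256.5
  C: 2308 − 2(470.2) = 1367
  D: 0 + 1(470.2) = 470.2
  E: 0 + 1(470.2) = 470.2
  A: 1216 (inert)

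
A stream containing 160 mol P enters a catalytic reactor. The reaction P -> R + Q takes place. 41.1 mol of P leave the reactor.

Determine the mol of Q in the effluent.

For P: n = n₀ − 1ξ → 41.1 = 160 − 1ξ, giving ξ = 118.9 mol.
Outlet amounts (n = n₀ + ν ξ):
  P: 160 − 1(118.9) = 41.1
  R: 0 + 1(118.9) = 118.9
  Q: 0 + 1(118.9) = 118.9

119 mol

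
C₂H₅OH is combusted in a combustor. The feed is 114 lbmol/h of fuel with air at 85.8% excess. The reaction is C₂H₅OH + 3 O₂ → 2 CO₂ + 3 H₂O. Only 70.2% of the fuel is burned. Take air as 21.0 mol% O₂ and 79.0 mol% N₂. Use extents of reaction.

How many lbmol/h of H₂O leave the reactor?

240 lbmol/h

Stoichiometric O₂ = 3 × 114 = 342 lbmol/h; O₂ fed = 342 × 1.858 = 635.4 lbmol/h.
N₂ fed = 635.4 × 79/21 = 2390 lbmol/h.
Fuel reacted = 0.702 × 114 → ξ = 80.03 lbmol/h.
Outlet (n = n₀ + ν ξ):
  C₂H₅OH: 114 − 1(80.03) = 33.97
  O₂: 635.4 − 3(80.03) = 395.4
  N₂: 2390 (inert)
  CO₂: 0 + 2(80.03) = 160.1
  H₂O: 0 + 3(80.03) = 240.1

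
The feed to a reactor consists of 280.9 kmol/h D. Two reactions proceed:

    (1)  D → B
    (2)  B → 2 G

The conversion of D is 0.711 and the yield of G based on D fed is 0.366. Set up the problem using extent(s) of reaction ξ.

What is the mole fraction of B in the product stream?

Conversion of D: D consumed = 1ξ₁ = 0.711 × 280.9 → ξ₁ = 199.7 kmol/h.
Yield of G: 2ξ₂ / 280.9 = 0.366 → ξ₂ = 51.4 kmol/h.
Outlet amounts (n = n₀ + Σ ν·ξ):
  D: 280.9 − 1(199.7) = 81.18
  B: 0 + 1(199.7) − 1(51.4) = 148.3
  G: 0 + 2(51.4) = 102.8
Total out = 332.3 kmol/h; y_B = 148.3 / 332.3 = 0.4463.

0.446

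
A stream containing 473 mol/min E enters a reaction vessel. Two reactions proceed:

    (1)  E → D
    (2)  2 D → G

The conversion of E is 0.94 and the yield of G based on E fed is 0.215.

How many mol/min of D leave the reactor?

Conversion of E: E consumed = 1ξ₁ = 0.94 × 473 → ξ₁ = 444.6 mol/min.
Yield of G: 1ξ₂ / 473 = 0.215 → ξ₂ = 101.7 mol/min.
Outlet amounts (n = n₀ + Σ ν·ξ):
  E: 473 − 1(444.6) = 28.38
  D: 0 + 1(444.6) − 2(101.7) = 241.2
  G: 0 + 1(101.7) = 101.7

241 mol/min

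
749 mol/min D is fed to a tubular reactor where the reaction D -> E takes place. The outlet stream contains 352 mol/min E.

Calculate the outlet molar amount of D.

For E: n = n₀ + 1ξ → 352 = 0 + 1ξ, giving ξ = 352 mol/min.
Outlet amounts (n = n₀ + ν ξ):
  D: 749 − 1(352) = 397
  E: 0 + 1(352) = 352

397 mol/min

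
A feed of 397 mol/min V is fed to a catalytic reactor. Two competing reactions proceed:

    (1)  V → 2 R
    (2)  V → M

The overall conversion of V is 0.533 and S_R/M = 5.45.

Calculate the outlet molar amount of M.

Conversion of V: V consumed = 0.533 × 397 = 211.6 mol/min = 1ξ₁ + 1ξ₂.
Selectivity: 2ξ₁ / (1ξ₂) = 5.45 → ξ₁ = 2.725 ξ₂.
Substitute: (1·2.725 + 1) ξ₂ = 211.6 → ξ₂ = 56.81 mol/min, ξ₁ = 154.8 mol/min.
Outlet amounts (n = n₀ + Σ ν·ξ):
  V: 397 − 1(154.8) − 1(56.81) = 185.4
  R: 0 + 2(154.8) = 309.6
  M: 0 + 1(56.81) = 56.81

56.8 mol/min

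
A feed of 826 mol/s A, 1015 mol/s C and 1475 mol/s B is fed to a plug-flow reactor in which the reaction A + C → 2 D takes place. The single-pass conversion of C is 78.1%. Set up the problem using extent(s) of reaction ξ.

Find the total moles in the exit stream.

C reacted = 0.781 × 1015 = 792.7 mol/s; ν_C = −1, so ξ = 792.7/1 = 792.7 mol/s.
Outlet amounts (n = n₀ + ν ξ):
  A: 826 − 1(792.7) = 33.28
  C: 1015 − 1(792.7) = 222.3
  D: 0 + 2(792.7) = 1585
  B: 1475 (inert)
Total out = 33.28 + 222.3 + 1585 + 1475 = 3316 mol/s.

3320 mol/s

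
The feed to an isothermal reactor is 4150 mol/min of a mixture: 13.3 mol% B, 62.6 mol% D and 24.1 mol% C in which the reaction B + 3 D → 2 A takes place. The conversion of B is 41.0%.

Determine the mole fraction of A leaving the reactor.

B reacted = 0.41 × 552 = 226.3 mol/min; ν_B = −1, so ξ = 226.3/1 = 226.3 mol/min.
Outlet amounts (n = n₀ + ν ξ):
  B: 552 − 1(226.3) = 325.7
  D: 2598 − 3(226.3) = 1919
  A: 0 + 2(226.3) = 452.6
  C: 1000 (inert)
Total out = 3697 mol/min; y_A = 452.6 / 3697 = 0.1224.

0.122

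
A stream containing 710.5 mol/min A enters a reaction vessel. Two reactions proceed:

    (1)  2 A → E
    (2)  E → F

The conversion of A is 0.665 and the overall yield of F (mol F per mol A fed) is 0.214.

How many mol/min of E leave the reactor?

Conversion of A: A consumed = 2ξ₁ = 0.665 × 710.5 → ξ₁ = 236.2 mol/min.
Yield of F: 1ξ₂ / 710.5 = 0.214 → ξ₂ = 152 mol/min.
Outlet amounts (n = n₀ + Σ ν·ξ):
  A: 710.5 − 2(236.2) = 238
  E: 0 + 1(236.2) − 1(152) = 84.19
  F: 0 + 1(152) = 152

84.2 mol/min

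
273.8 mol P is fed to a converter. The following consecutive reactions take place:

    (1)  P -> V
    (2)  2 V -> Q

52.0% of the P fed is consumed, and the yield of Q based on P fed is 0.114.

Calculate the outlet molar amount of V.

Conversion of P: P consumed = 1ξ₁ = 0.52 × 273.8 → ξ₁ = 142.4 mol.
Yield of Q: 1ξ₂ / 273.8 = 0.114 → ξ₂ = 31.21 mol.
Outlet amounts (n = n₀ + Σ ν·ξ):
  P: 273.8 − 1(142.4) = 131.4
  V: 0 + 1(142.4) − 2(31.21) = 79.95
  Q: 0 + 1(31.21) = 31.21

79.9 mol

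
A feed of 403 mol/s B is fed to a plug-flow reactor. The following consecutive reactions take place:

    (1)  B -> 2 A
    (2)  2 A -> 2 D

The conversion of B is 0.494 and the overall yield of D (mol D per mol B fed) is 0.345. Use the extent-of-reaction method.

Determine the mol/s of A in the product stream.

Conversion of B: B consumed = 1ξ₁ = 0.494 × 403 → ξ₁ = 199.1 mol/s.
Yield of D: 2ξ₂ / 403 = 0.345 → ξ₂ = 69.52 mol/s.
Outlet amounts (n = n₀ + Σ ν·ξ):
  B: 403 − 1(199.1) = 203.9
  A: 0 + 2(199.1) − 2(69.52) = 259.1
  D: 0 + 2(69.52) = 139

259 mol/s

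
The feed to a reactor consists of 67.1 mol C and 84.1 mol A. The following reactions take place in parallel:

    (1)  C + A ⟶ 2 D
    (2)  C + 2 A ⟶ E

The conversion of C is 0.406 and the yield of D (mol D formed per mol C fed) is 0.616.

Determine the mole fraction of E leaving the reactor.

0.0476

Yield of D: 2ξ₁ / 67.1 = 0.616 → ξ₁ = 20.67 mol.
Conversion of C: 1ξ₁ + 1ξ₂ = 0.406 × 67.1 = 27.24 → ξ₂ = 6.576 mol.
Outlet amounts (n = n₀ + Σ ν·ξ):
  C: 67.1 − 1(20.67) − 1(6.576) = 39.86
  A: 84.1 − 1(20.67) − 2(6.576) = 50.28
  D: 0 + 2(20.67) = 41.33
  E: 0 + 1(6.576) = 6.576
Total out = 138 mol; y_E = 6.576 / 138 = 0.04763.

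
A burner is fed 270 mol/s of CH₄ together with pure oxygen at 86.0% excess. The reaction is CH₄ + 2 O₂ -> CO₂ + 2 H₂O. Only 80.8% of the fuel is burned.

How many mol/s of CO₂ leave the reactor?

Stoichiometric O₂ = 2 × 270 = 540 mol/s; O₂ fed = 540 × 1.860 = 1004 mol/s.
Fuel reacted = 0.808 × 270 → ξ = 218.2 mol/s.
Outlet (n = n₀ + ν ξ):
  CH₄: 270 − 1(218.2) = 51.84
  O₂: 1004 − 2(218.2) = 568.1
  CO₂: 0 + 1(218.2) = 218.2
  H₂O: 0 + 2(218.2) = 436.3

218 mol/s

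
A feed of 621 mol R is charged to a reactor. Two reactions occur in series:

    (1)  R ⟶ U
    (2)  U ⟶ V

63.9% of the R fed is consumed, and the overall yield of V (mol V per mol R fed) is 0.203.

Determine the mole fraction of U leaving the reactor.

Conversion of R: R consumed = 1ξ₁ = 0.639 × 621 → ξ₁ = 396.8 mol.
Yield of V: 1ξ₂ / 621 = 0.203 → ξ₂ = 126.1 mol.
Outlet amounts (n = n₀ + Σ ν·ξ):
  R: 621 − 1(396.8) = 224.2
  U: 0 + 1(396.8) − 1(126.1) = 270.8
  V: 0 + 1(126.1) = 126.1
Total out = 621 mol; y_U = 270.8 / 621 = 0.436.

0.436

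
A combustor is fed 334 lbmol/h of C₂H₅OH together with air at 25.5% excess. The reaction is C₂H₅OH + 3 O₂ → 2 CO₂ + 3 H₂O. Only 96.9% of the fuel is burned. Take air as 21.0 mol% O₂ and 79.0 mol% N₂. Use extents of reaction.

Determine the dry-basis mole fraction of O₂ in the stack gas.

Stoichiometric O₂ = 3 × 334 = 1002 lbmol/h; O₂ fed = 1002 × 1.255 = 1258 lbmol/h.
N₂ fed = 1258 × 79/21 = 4731 lbmol/h.
Fuel reacted = 0.969 × 334 → ξ = 323.6 lbmol/h.
Outlet (n = n₀ + ν ξ):
  C₂H₅OH: 334 − 1(323.6) = 10.35
  O₂: 1258 − 3(323.6) = 286.6
  N₂: 4731 (inert)
  CO₂: 0 + 2(323.6) = 647.3
  H₂O: 0 + 3(323.6) = 970.9
Dry total = 5675 lbmol/h; y_O₂ (dry) = 286.6 / 5675 = 0.0505.

0.0505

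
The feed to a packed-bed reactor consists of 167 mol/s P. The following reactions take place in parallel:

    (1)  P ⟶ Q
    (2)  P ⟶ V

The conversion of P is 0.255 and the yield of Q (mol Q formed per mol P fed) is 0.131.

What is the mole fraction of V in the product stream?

Yield of Q: 1ξ₁ / 167 = 0.131 → ξ₁ = 21.88 mol/s.
Conversion of P: 1ξ₁ + 1ξ₂ = 0.255 × 167 = 42.59 → ξ₂ = 20.71 mol/s.
Outlet amounts (n = n₀ + Σ ν·ξ):
  P: 167 − 1(21.88) − 1(20.71) = 124.4
  Q: 0 + 1(21.88) = 21.88
  V: 0 + 1(20.71) = 20.71
Total out = 167 mol/s; y_V = 20.71 / 167 = 0.124.

0.124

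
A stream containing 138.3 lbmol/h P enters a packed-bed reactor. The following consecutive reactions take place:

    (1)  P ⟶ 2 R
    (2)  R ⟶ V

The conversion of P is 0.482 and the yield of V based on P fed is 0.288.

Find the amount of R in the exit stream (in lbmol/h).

Conversion of P: P consumed = 1ξ₁ = 0.482 × 138.3 → ξ₁ = 66.66 lbmol/h.
Yield of V: 1ξ₂ / 138.3 = 0.288 → ξ₂ = 39.83 lbmol/h.
Outlet amounts (n = n₀ + Σ ν·ξ):
  P: 138.3 − 1(66.66) = 71.64
  R: 0 + 2(66.66) − 1(39.83) = 93.49
  V: 0 + 1(39.83) = 39.83

93.5 lbmol/h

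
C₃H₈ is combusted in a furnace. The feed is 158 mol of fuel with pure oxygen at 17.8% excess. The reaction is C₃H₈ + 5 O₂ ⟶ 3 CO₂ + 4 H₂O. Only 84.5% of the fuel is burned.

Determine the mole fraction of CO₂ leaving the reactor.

Stoichiometric O₂ = 5 × 158 = 790 mol; O₂ fed = 790 × 1.178 = 930.6 mol.
Fuel reacted = 0.845 × 158 → ξ = 133.5 mol.
Outlet (n = n₀ + ν ξ):
  C₃H₈: 158 − 1(133.5) = 24.49
  O₂: 930.6 − 5(133.5) = 263.1
  CO₂: 0 + 3(133.5) = 400.5
  H₂O: 0 + 4(133.5) = 534
Total out = 1222 mol; y_CO₂ = 400.5 / 1222 = 0.3277.

0.328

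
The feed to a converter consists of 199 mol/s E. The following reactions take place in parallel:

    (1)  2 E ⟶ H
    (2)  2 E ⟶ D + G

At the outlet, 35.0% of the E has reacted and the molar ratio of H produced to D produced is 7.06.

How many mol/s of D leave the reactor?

4.32 mol/s

Conversion of E: E consumed = 0.35 × 199 = 69.65 mol/s = 2ξ₁ + 2ξ₂.
Selectivity: 1ξ₁ / (1ξ₂) = 7.06 → ξ₁ = 7.06 ξ₂.
Substitute: (2·7.06 + 2) ξ₂ = 69.65 → ξ₂ = 4.321 mol/s, ξ₁ = 30.5 mol/s.
Outlet amounts (n = n₀ + Σ ν·ξ):
  E: 199 − 2(30.5) − 2(4.321) = 129.4
  H: 0 + 1(30.5) = 30.5
  D: 0 + 1(4.321) = 4.321
  G: 0 + 1(4.321) = 4.321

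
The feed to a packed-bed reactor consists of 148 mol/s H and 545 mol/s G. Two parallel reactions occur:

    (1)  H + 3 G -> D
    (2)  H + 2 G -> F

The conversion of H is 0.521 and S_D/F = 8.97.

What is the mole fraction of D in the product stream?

Conversion of H: H consumed = 0.521 × 148 = 77.11 mol/s = 1ξ₁ + 1ξ₂.
Selectivity: 1ξ₁ / (1ξ₂) = 8.97 → ξ₁ = 8.97 ξ₂.
Substitute: (1·8.97 + 1) ξ₂ = 77.11 → ξ₂ = 7.734 mol/s, ξ₁ = 69.37 mol/s.
Outlet amounts (n = n₀ + Σ ν·ξ):
  H: 148 − 1(69.37) − 1(7.734) = 70.89
  G: 545 − 3(69.37) − 2(7.734) = 321.4
  D: 0 + 1(69.37) = 69.37
  F: 0 + 1(7.734) = 7.734
Total out = 469.4 mol/s; y_D = 69.37 / 469.4 = 0.1478.

0.148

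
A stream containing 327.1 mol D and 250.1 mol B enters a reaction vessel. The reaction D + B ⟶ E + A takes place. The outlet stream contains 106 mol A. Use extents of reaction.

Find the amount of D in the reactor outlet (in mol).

For A: n = n₀ + 1ξ → 106 = 0 + 1ξ, giving ξ = 106 mol.
Outlet amounts (n = n₀ + ν ξ):
  D: 327.1 − 1(106) = 221.1
  B: 250.1 − 1(106) = 144.1
  E: 0 + 1(106) = 106
  A: 0 + 1(106) = 106

221 mol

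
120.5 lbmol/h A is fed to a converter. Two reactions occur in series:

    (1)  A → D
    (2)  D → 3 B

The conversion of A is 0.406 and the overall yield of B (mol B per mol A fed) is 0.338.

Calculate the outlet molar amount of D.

Conversion of A: A consumed = 1ξ₁ = 0.406 × 120.5 → ξ₁ = 48.92 lbmol/h.
Yield of B: 3ξ₂ / 120.5 = 0.338 → ξ₂ = 13.58 lbmol/h.
Outlet amounts (n = n₀ + Σ ν·ξ):
  A: 120.5 − 1(48.92) = 71.58
  D: 0 + 1(48.92) − 1(13.58) = 35.35
  B: 0 + 3(13.58) = 40.73

35.3 lbmol/h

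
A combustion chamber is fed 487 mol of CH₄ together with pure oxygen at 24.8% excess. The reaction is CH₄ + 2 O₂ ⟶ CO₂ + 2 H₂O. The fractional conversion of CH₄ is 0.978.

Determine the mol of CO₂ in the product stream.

476 mol

Stoichiometric O₂ = 2 × 487 = 974 mol; O₂ fed = 974 × 1.248 = 1216 mol.
Fuel reacted = 0.978 × 487 → ξ = 476.3 mol.
Outlet (n = n₀ + ν ξ):
  CH₄: 487 − 1(476.3) = 10.71
  O₂: 1216 − 2(476.3) = 263
  CO₂: 0 + 1(476.3) = 476.3
  H₂O: 0 + 2(476.3) = 952.6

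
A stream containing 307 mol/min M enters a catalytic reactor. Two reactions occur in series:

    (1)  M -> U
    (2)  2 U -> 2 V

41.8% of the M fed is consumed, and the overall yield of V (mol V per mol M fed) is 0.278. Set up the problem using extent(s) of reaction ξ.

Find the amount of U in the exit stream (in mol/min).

Conversion of M: M consumed = 1ξ₁ = 0.418 × 307 → ξ₁ = 128.3 mol/min.
Yield of V: 2ξ₂ / 307 = 0.278 → ξ₂ = 42.67 mol/min.
Outlet amounts (n = n₀ + Σ ν·ξ):
  M: 307 − 1(128.3) = 178.7
  U: 0 + 1(128.3) − 2(42.67) = 42.98
  V: 0 + 2(42.67) = 85.35

43 mol/min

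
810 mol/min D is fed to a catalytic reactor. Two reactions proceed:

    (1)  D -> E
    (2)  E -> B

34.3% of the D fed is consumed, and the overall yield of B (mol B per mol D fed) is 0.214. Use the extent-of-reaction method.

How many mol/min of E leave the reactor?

104 mol/min

Conversion of D: D consumed = 1ξ₁ = 0.343 × 810 → ξ₁ = 277.8 mol/min.
Yield of B: 1ξ₂ / 810 = 0.214 → ξ₂ = 173.3 mol/min.
Outlet amounts (n = n₀ + Σ ν·ξ):
  D: 810 − 1(277.8) = 532.2
  E: 0 + 1(277.8) − 1(173.3) = 104.5
  B: 0 + 1(173.3) = 173.3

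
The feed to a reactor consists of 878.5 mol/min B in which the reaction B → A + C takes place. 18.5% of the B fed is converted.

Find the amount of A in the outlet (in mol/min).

B reacted = 0.185 × 878.5 = 162.5 mol/min; ν_B = −1, so ξ = 162.5/1 = 162.5 mol/min.
Outlet amounts (n = n₀ + ν ξ):
  B: 878.5 − 1(162.5) = 716
  A: 0 + 1(162.5) = 162.5
  C: 0 + 1(162.5) = 162.5

163 mol/min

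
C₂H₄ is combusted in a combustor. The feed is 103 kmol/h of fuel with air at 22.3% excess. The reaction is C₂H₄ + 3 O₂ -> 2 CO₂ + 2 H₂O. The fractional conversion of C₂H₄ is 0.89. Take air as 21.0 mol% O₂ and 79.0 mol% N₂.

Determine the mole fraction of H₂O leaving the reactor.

Stoichiometric O₂ = 3 × 103 = 309 kmol/h; O₂ fed = 309 × 1.223 = 377.9 kmol/h.
N₂ fed = 377.9 × 79/21 = 1422 kmol/h.
Fuel reacted = 0.89 × 103 → ξ = 91.67 kmol/h.
Outlet (n = n₀ + ν ξ):
  C₂H₄: 103 − 1(91.67) = 11.33
  O₂: 377.9 − 3(91.67) = 102.9
  N₂: 1422 (inert)
  CO₂: 0 + 2(91.67) = 183.3
  H₂O: 0 + 2(91.67) = 183.3
Total out = 1903 kmol/h; y_H₂O = 183.3 / 1903 = 0.09637.

0.0964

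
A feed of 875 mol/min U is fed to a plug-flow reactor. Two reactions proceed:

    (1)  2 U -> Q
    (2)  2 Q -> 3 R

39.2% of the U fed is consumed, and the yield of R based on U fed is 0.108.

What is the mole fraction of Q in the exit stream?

Conversion of U: U consumed = 2ξ₁ = 0.392 × 875 → ξ₁ = 171.5 mol/min.
Yield of R: 3ξ₂ / 875 = 0.108 → ξ₂ = 31.5 mol/min.
Outlet amounts (n = n₀ + Σ ν·ξ):
  U: 875 − 2(171.5) = 532
  Q: 0 + 1(171.5) − 2(31.5) = 108.5
  R: 0 + 3(31.5) = 94.5
Total out = 735 mol/min; y_Q = 108.5 / 735 = 0.1476.

0.148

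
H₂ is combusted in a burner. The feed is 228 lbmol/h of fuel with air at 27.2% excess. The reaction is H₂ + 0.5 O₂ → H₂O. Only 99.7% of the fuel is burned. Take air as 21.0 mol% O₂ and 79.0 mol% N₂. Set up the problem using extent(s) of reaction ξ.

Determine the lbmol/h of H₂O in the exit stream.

227 lbmol/h

Stoichiometric O₂ = 0.5 × 228 = 114 lbmol/h; O₂ fed = 114 × 1.272 = 145 lbmol/h.
N₂ fed = 145 × 79/21 = 545.5 lbmol/h.
Fuel reacted = 0.997 × 228 → ξ = 227.3 lbmol/h.
Outlet (n = n₀ + ν ξ):
  H₂: 228 − 1(227.3) = 0.684
  O₂: 145 − 0.5(227.3) = 31.35
  N₂: 545.5 (inert)
  H₂O: 0 + 1(227.3) = 227.3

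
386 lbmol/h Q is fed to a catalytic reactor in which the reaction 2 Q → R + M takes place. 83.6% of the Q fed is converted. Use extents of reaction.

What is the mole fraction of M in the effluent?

Q reacted = 0.836 × 386 = 322.7 lbmol/h; ν_Q = −2, so ξ = 322.7/2 = 161.3 lbmol/h.
Outlet amounts (n = n₀ + ν ξ):
  Q: 386 − 2(161.3) = 63.3
  R: 0 + 1(161.3) = 161.3
  M: 0 + 1(161.3) = 161.3
Total out = 386 lbmol/h; y_M = 161.3 / 386 = 0.418.

0.418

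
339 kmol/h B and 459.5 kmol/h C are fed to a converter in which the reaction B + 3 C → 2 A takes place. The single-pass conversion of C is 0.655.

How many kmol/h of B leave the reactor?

239 kmol/h

C reacted = 0.655 × 459.5 = 301 kmol/h; ν_C = −3, so ξ = 301/3 = 100.3 kmol/h.
Outlet amounts (n = n₀ + ν ξ):
  B: 339 − 1(100.3) = 238.7
  C: 459.5 − 3(100.3) = 158.5
  A: 0 + 2(100.3) = 200.6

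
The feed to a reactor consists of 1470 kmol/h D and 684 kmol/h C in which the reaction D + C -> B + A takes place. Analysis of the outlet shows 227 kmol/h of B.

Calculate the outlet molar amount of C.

457 kmol/h

For B: n = n₀ + 1ξ → 227 = 0 + 1ξ, giving ξ = 227 kmol/h.
Outlet amounts (n = n₀ + ν ξ):
  D: 1470 − 1(227) = 1243
  C: 684 − 1(227) = 457
  B: 0 + 1(227) = 227
  A: 0 + 1(227) = 227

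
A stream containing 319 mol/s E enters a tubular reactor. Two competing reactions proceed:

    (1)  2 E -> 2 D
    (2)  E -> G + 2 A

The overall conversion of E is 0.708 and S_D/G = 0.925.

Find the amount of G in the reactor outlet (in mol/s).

117 mol/s

Conversion of E: E consumed = 0.708 × 319 = 225.9 mol/s = 2ξ₁ + 1ξ₂.
Selectivity: 2ξ₁ / (1ξ₂) = 0.925 → ξ₁ = 0.4625 ξ₂.
Substitute: (2·0.4625 + 1) ξ₂ = 225.9 → ξ₂ = 117.3 mol/s, ξ₁ = 54.26 mol/s.
Outlet amounts (n = n₀ + Σ ν·ξ):
  E: 319 − 2(54.26) − 1(117.3) = 93.15
  D: 0 + 2(54.26) = 108.5
  G: 0 + 1(117.3) = 117.3
  A: 0 + 2(117.3) = 234.7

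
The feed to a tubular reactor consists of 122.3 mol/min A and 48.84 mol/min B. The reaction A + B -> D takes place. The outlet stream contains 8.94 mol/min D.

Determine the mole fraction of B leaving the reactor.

For D: n = n₀ + 1ξ → 8.94 = 0 + 1ξ, giving ξ = 8.94 mol/min.
Outlet amounts (n = n₀ + ν ξ):
  A: 122.3 − 1(8.94) = 113.4
  B: 48.84 − 1(8.94) = 39.9
  D: 0 + 1(8.94) = 8.94
Total out = 162.2 mol/min; y_B = 39.9 / 162.2 = 0.246.

0.246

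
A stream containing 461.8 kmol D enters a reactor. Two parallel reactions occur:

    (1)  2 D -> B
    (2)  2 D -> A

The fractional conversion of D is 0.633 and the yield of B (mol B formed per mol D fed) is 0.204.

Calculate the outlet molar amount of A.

Yield of B: 1ξ₁ / 461.8 = 0.204 → ξ₁ = 94.21 kmol.
Conversion of D: 2ξ₁ + 2ξ₂ = 0.633 × 461.8 = 292.3 → ξ₂ = 51.95 kmol.
Outlet amounts (n = n₀ + Σ ν·ξ):
  D: 461.8 − 2(94.21) − 2(51.95) = 169.5
  B: 0 + 1(94.21) = 94.21
  A: 0 + 1(51.95) = 51.95

52 kmol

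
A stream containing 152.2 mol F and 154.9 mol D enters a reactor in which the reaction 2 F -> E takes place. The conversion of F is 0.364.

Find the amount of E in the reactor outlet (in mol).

F reacted = 0.364 × 152.2 = 55.4 mol; ν_F = −2, so ξ = 55.4/2 = 27.7 mol.
Outlet amounts (n = n₀ + ν ξ):
  F: 152.2 − 2(27.7) = 96.8
  E: 0 + 1(27.7) = 27.7
  D: 154.9 (inert)

27.7 mol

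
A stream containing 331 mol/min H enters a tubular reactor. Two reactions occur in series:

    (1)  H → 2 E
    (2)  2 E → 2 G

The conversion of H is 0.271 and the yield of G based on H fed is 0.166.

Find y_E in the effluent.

Conversion of H: H consumed = 1ξ₁ = 0.271 × 331 → ξ₁ = 89.7 mol/min.
Yield of G: 2ξ₂ / 331 = 0.166 → ξ₂ = 27.47 mol/min.
Outlet amounts (n = n₀ + Σ ν·ξ):
  H: 331 − 1(89.7) = 241.3
  E: 0 + 2(89.7) − 2(27.47) = 124.5
  G: 0 + 2(27.47) = 54.95
Total out = 420.7 mol/min; y_E = 124.5 / 420.7 = 0.2958.

0.296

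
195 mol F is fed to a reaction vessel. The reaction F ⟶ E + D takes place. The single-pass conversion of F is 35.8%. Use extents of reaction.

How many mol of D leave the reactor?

69.8 mol

F reacted = 0.358 × 195 = 69.81 mol; ν_F = −1, so ξ = 69.81/1 = 69.81 mol.
Outlet amounts (n = n₀ + ν ξ):
  F: 195 − 1(69.81) = 125.2
  E: 0 + 1(69.81) = 69.81
  D: 0 + 1(69.81) = 69.81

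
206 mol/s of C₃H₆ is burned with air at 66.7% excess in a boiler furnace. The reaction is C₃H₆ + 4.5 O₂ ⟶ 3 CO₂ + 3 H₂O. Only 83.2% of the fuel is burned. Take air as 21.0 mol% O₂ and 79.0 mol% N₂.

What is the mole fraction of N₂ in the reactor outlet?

Stoichiometric O₂ = 4.5 × 206 = 927 mol/s; O₂ fed = 927 × 1.667 = 1545 mol/s.
N₂ fed = 1545 × 79/21 = 5813 mol/s.
Fuel reacted = 0.832 × 206 → ξ = 171.4 mol/s.
Outlet (n = n₀ + ν ξ):
  C₃H₆: 206 − 1(171.4) = 34.61
  O₂: 1545 − 4.5(171.4) = 774
  N₂: 5813 (inert)
  CO₂: 0 + 3(171.4) = 514.2
  H₂O: 0 + 3(171.4) = 514.2
Total out = 7650 mol/s; y_N₂ = 5813 / 7650 = 0.7599.

0.76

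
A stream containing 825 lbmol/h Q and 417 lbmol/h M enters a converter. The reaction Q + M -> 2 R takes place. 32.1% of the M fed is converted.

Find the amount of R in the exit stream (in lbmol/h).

M reacted = 0.321 × 417 = 133.9 lbmol/h; ν_M = −1, so ξ = 133.9/1 = 133.9 lbmol/h.
Outlet amounts (n = n₀ + ν ξ):
  Q: 825 − 1(133.9) = 691.1
  M: 417 − 1(133.9) = 283.1
  R: 0 + 2(133.9) = 267.7

268 lbmol/h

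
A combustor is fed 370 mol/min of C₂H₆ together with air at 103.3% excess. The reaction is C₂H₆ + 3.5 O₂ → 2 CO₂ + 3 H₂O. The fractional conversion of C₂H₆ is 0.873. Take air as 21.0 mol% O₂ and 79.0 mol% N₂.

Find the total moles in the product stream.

13100 mol/min

Stoichiometric O₂ = 3.5 × 370 = 1295 mol/min; O₂ fed = 1295 × 2.033 = 2633 mol/min.
N₂ fed = 2633 × 79/21 = 9904 mol/min.
Fuel reacted = 0.873 × 370 → ξ = 323 mol/min.
Outlet (n = n₀ + ν ξ):
  C₂H₆: 370 − 1(323) = 46.99
  O₂: 2633 − 3.5(323) = 1502
  N₂: 9904 (inert)
  CO₂: 0 + 2(323) = 646
  H₂O: 0 + 3(323) = 969
Total out = 46.99 + 1502 + 9904 + 646 + 969 = 13070 mol/min.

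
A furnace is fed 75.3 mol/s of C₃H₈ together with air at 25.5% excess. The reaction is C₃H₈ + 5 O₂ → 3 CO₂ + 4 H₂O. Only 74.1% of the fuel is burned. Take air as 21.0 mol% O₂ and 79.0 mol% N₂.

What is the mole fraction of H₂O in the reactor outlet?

0.0937

Stoichiometric O₂ = 5 × 75.3 = 376.5 mol/s; O₂ fed = 376.5 × 1.255 = 472.5 mol/s.
N₂ fed = 472.5 × 79/21 = 1778 mol/s.
Fuel reacted = 0.741 × 75.3 → ξ = 55.8 mol/s.
Outlet (n = n₀ + ν ξ):
  C₃H₈: 75.3 − 1(55.8) = 19.5
  O₂: 472.5 − 5(55.8) = 193.5
  N₂: 1778 (inert)
  CO₂: 0 + 3(55.8) = 167.4
  H₂O: 0 + 4(55.8) = 223.2
Total out = 2381 mol/s; y_H₂O = 223.2 / 2381 = 0.09373.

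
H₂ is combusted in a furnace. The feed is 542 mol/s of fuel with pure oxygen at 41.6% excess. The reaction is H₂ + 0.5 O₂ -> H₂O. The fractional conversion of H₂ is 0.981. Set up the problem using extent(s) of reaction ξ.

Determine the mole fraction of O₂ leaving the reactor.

Stoichiometric O₂ = 0.5 × 542 = 271 mol/s; O₂ fed = 271 × 1.416 = 383.7 mol/s.
Fuel reacted = 0.981 × 542 → ξ = 531.7 mol/s.
Outlet (n = n₀ + ν ξ):
  H₂: 542 − 1(531.7) = 10.3
  O₂: 383.7 − 0.5(531.7) = 117.9
  H₂O: 0 + 1(531.7) = 531.7
Total out = 659.9 mol/s; y_O₂ = 117.9 / 659.9 = 0.1786.

0.179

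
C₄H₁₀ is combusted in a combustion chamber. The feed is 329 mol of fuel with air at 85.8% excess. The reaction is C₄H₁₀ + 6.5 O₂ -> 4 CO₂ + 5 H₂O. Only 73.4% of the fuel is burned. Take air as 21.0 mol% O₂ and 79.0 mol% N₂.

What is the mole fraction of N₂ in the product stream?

Stoichiometric O₂ = 6.5 × 329 = 2138 mol; O₂ fed = 2138 × 1.858 = 3973 mol.
N₂ fed = 3973 × 79/21 = 14950 mol.
Fuel reacted = 0.734 × 329 → ξ = 241.5 mol.
Outlet (n = n₀ + ν ξ):
  C₄H₁₀: 329 − 1(241.5) = 87.51
  O₂: 3973 − 6.5(241.5) = 2404
  N₂: 14950 (inert)
  CO₂: 0 + 4(241.5) = 965.9
  H₂O: 0 + 5(241.5) = 1207
Total out = 19610 mol; y_N₂ = 14950 / 19610 = 0.7622.

0.762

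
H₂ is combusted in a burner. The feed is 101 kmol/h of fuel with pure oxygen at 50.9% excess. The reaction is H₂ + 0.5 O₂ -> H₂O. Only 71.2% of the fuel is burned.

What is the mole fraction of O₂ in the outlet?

0.285

Stoichiometric O₂ = 0.5 × 101 = 50.5 kmol/h; O₂ fed = 50.5 × 1.509 = 76.2 kmol/h.
Fuel reacted = 0.712 × 101 → ξ = 71.91 kmol/h.
Outlet (n = n₀ + ν ξ):
  H₂: 101 − 1(71.91) = 29.09
  O₂: 76.2 − 0.5(71.91) = 40.25
  H₂O: 0 + 1(71.91) = 71.91
Total out = 141.2 kmol/h; y_O₂ = 40.25 / 141.2 = 0.2849.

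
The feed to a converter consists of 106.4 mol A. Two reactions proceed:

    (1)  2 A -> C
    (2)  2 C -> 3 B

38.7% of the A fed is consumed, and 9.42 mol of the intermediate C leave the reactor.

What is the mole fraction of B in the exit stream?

Conversion of A: A consumed = 2ξ₁ = 0.387 × 106.4 → ξ₁ = 20.59 mol.
C balance: n_C = 0 + 1ξ₁ − 2ξ₂ = 9.42 → ξ₂ = (1·20.59 − 9.42)/2 = 5.584 mol.
Outlet amounts (n = n₀ + Σ ν·ξ):
  A: 106.4 − 2(20.59) = 65.22
  C: 0 + 1(20.59) − 2(5.584) = 9.42
  B: 0 + 3(5.584) = 16.75
Total out = 91.4 mol; y_B = 16.75 / 91.4 = 0.1833.

0.183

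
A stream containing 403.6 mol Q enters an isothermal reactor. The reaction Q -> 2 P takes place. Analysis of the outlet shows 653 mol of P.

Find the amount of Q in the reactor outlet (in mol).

77.1 mol

For P: n = n₀ + 2ξ → 653 = 0 + 2ξ, giving ξ = 326.5 mol.
Outlet amounts (n = n₀ + ν ξ):
  Q: 403.6 − 1(326.5) = 77.1
  P: 0 + 2(326.5) = 653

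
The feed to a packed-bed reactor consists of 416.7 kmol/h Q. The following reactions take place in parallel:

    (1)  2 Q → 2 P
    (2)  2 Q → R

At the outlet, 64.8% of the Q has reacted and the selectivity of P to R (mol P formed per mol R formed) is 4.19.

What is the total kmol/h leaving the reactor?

373 kmol/h

Conversion of Q: Q consumed = 0.648 × 416.7 = 270 kmol/h = 2ξ₁ + 2ξ₂.
Selectivity: 2ξ₁ / (1ξ₂) = 4.19 → ξ₁ = 2.095 ξ₂.
Substitute: (2·2.095 + 2) ξ₂ = 270 → ξ₂ = 43.62 kmol/h, ξ₁ = 91.39 kmol/h.
Outlet amounts (n = n₀ + Σ ν·ξ):
  Q: 416.7 − 2(91.39) − 2(43.62) = 146.7
  P: 0 + 2(91.39) = 182.8
  R: 0 + 1(43.62) = 43.62
Total out = 146.7 + 182.8 + 43.62 = 373.1 kmol/h.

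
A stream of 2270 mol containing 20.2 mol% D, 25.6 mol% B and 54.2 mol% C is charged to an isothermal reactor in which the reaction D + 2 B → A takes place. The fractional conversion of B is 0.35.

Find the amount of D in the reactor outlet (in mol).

357 mol

B reacted = 0.35 × 581.1 = 203.4 mol; ν_B = −2, so ξ = 203.4/2 = 101.7 mol.
Outlet amounts (n = n₀ + ν ξ):
  D: 458.5 − 1(101.7) = 356.8
  B: 581.1 − 2(101.7) = 377.7
  A: 0 + 1(101.7) = 101.7
  C: 1230 (inert)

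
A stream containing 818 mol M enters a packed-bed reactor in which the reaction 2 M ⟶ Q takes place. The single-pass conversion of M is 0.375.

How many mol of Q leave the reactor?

M reacted = 0.375 × 818 = 306.8 mol; ν_M = −2, so ξ = 306.8/2 = 153.4 mol.
Outlet amounts (n = n₀ + ν ξ):
  M: 818 − 2(153.4) = 511.2
  Q: 0 + 1(153.4) = 153.4

153 mol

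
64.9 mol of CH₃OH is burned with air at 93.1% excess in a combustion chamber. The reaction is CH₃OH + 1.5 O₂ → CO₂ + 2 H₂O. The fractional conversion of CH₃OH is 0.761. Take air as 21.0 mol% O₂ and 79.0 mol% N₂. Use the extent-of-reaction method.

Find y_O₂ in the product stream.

0.116

Stoichiometric O₂ = 1.5 × 64.9 = 97.35 mol; O₂ fed = 97.35 × 1.931 = 188 mol.
N₂ fed = 188 × 79/21 = 707.2 mol.
Fuel reacted = 0.761 × 64.9 → ξ = 49.39 mol.
Outlet (n = n₀ + ν ξ):
  CH₃OH: 64.9 − 1(49.39) = 15.51
  O₂: 188 − 1.5(49.39) = 113.9
  N₂: 707.2 (inert)
  CO₂: 0 + 1(49.39) = 49.39
  H₂O: 0 + 2(49.39) = 98.78
Total out = 984.8 mol; y_O₂ = 113.9 / 984.8 = 0.1157.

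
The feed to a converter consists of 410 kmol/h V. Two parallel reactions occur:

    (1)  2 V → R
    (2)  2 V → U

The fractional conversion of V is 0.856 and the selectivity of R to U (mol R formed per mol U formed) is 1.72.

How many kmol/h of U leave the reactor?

64.5 kmol/h

Conversion of V: V consumed = 0.856 × 410 = 351 kmol/h = 2ξ₁ + 2ξ₂.
Selectivity: 1ξ₁ / (1ξ₂) = 1.72 → ξ₁ = 1.72 ξ₂.
Substitute: (2·1.72 + 2) ξ₂ = 351 → ξ₂ = 64.51 kmol/h, ξ₁ = 111 kmol/h.
Outlet amounts (n = n₀ + Σ ν·ξ):
  V: 410 − 2(111) − 2(64.51) = 59.04
  R: 0 + 1(111) = 111
  U: 0 + 1(64.51) = 64.51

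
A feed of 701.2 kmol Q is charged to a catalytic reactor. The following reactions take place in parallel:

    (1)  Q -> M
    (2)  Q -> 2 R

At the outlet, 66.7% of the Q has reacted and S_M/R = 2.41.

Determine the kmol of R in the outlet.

161 kmol

Conversion of Q: Q consumed = 0.667 × 701.2 = 467.7 kmol = 1ξ₁ + 1ξ₂.
Selectivity: 1ξ₁ / (2ξ₂) = 2.41 → ξ₁ = 4.82 ξ₂.
Substitute: (1·4.82 + 1) ξ₂ = 467.7 → ξ₂ = 80.36 kmol, ξ₁ = 387.3 kmol.
Outlet amounts (n = n₀ + Σ ν·ξ):
  Q: 701.2 − 1(387.3) − 1(80.36) = 233.5
  M: 0 + 1(387.3) = 387.3
  R: 0 + 2(80.36) = 160.7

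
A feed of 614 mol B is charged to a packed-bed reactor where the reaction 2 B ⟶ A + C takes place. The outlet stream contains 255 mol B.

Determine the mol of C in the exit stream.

For B: n = n₀ − 2ξ → 255 = 614 − 2ξ, giving ξ = 179.5 mol.
Outlet amounts (n = n₀ + ν ξ):
  B: 614 − 2(179.5) = 255
  A: 0 + 1(179.5) = 179.5
  C: 0 + 1(179.5) = 179.5

180 mol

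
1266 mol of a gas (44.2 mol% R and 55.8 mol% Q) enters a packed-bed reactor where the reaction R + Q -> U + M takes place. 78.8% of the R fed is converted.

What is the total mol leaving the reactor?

1270 mol

R reacted = 0.788 × 559.6 = 440.9 mol; ν_R = −1, so ξ = 440.9/1 = 440.9 mol.
Outlet amounts (n = n₀ + ν ξ):
  R: 559.6 − 1(440.9) = 118.6
  Q: 706.4 − 1(440.9) = 265.5
  U: 0 + 1(440.9) = 440.9
  M: 0 + 1(440.9) = 440.9
Total out = 118.6 + 265.5 + 440.9 + 440.9 = 1266 mol.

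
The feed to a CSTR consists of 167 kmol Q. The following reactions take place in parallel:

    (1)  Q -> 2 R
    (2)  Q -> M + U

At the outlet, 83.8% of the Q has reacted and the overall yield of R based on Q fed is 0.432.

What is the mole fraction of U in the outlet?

Yield of R: 2ξ₁ / 167 = 0.432 → ξ₁ = 36.07 kmol.
Conversion of Q: 1ξ₁ + 1ξ₂ = 0.838 × 167 = 139.9 → ξ₂ = 103.9 kmol.
Outlet amounts (n = n₀ + Σ ν·ξ):
  Q: 167 − 1(36.07) − 1(103.9) = 27.05
  R: 0 + 2(36.07) = 72.14
  M: 0 + 1(103.9) = 103.9
  U: 0 + 1(103.9) = 103.9
Total out = 306.9 kmol; y_U = 103.9 / 306.9 = 0.3384.

0.338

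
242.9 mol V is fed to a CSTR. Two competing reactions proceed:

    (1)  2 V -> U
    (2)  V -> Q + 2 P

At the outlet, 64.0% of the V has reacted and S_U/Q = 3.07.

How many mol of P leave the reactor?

Conversion of V: V consumed = 0.64 × 242.9 = 155.5 mol = 2ξ₁ + 1ξ₂.
Selectivity: 1ξ₁ / (1ξ₂) = 3.07 → ξ₁ = 3.07 ξ₂.
Substitute: (2·3.07 + 1) ξ₂ = 155.5 → ξ₂ = 21.77 mol, ξ₁ = 66.84 mol.
Outlet amounts (n = n₀ + Σ ν·ξ):
  V: 242.9 − 2(66.84) − 1(21.77) = 87.44
  U: 0 + 1(66.84) = 66.84
  Q: 0 + 1(21.77) = 21.77
  P: 0 + 2(21.77) = 43.55

43.5 mol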